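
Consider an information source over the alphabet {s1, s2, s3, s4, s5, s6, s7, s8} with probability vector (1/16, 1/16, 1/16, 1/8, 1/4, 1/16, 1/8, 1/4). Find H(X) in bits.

Each probability is a power of 1/2, so log₂(1/p) is an integer.
H = Σ p·log₂(1/p) = 1/16·4 + 1/16·4 + 1/16·4 + 1/8·3 + 1/4·2 + 1/16·4 + 1/8·3 + 1/4·2 = 2.75 bits.

2.75 bits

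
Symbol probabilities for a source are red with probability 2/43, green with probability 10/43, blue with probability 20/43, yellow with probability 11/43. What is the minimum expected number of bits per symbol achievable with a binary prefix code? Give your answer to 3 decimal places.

Repeatedly combine the two least-probable nodes; the expected code length is the sum of the merged weights.
merge 2/43 + 10/43 → 12/43
merge 11/43 + 12/43 → 23/43
merge 20/43 + 23/43 → 1
L = 12/43 + 23/43 + 1 = 78/43 ≈ 1.814 bits/symbol.

1.814 bits/symbol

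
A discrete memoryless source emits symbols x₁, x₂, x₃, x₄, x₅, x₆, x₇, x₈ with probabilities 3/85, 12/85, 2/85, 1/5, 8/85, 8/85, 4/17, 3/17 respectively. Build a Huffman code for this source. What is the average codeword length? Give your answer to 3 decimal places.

2.776 bits/symbol

Repeatedly combine the two least-probable nodes; the expected code length is the sum of the merged weights.
merge 2/85 + 3/85 → 1/17
merge 1/17 + 8/85 → 13/85
merge 8/85 + 12/85 → 4/17
merge 13/85 + 3/17 → 28/85
merge 1/5 + 4/17 → 37/85
merge 4/17 + 28/85 → 48/85
merge 37/85 + 48/85 → 1
L = 1/17 + 13/85 + 4/17 + 28/85 + 37/85 + 48/85 + 1 = 236/85 ≈ 2.776 bits/symbol.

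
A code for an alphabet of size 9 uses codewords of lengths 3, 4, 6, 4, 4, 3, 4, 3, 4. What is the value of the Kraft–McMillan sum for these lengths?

0.703125

With common denominator 2^6 = 64: Σ 2^(−ℓᵢ) = 8/64 + 4/64 + 1/64 + 4/64 + 4/64 + 8/64 + 4/64 + 8/64 + 4/64 = 45/64 = 0.703125.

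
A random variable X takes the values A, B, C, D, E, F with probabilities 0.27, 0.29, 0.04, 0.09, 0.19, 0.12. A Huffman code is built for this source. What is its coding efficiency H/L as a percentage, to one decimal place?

98.7%

Entropy H = −Σ p log₂ p ≈ 2.3486 bits.
Huffman merges: 1/25+9/100→13/100; 3/25+13/100→1/4; 19/100+1/4→11/25; 27/100+29/100→14/25; 11/25+14/25→1. L = 119/50 ≈ 2.3800.
Efficiency = H/L = 2.3486/2.3800 = 98.7%.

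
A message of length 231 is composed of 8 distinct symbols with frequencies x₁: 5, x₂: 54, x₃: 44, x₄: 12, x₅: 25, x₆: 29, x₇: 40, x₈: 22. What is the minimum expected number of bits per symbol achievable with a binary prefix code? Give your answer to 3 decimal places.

2.818 bits/symbol

Probabilities are the counts divided by 231.
Repeatedly combine the two least-probable nodes; the expected code length is the sum of the merged weights.
merge 5/231 + 4/77 → 17/231
merge 17/231 + 2/21 → 13/77
merge 25/231 + 29/231 → 18/77
merge 13/77 + 40/231 → 79/231
merge 4/21 + 18/77 → 14/33
merge 18/77 + 79/231 → 19/33
merge 14/33 + 19/33 → 1
L = 17/231 + 13/77 + 18/77 + 79/231 + 14/33 + 19/33 + 1 = 31/11 ≈ 2.818 bits/symbol.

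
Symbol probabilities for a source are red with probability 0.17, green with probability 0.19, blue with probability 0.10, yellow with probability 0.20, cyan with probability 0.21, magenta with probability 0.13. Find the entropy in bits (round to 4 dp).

H = −Σ pᵢ log₂ pᵢ.
−0.17·log₂(0.17) = 0.4346
−0.19·log₂(0.19) = 0.4552
−0.10·log₂(0.10) = 0.3322
−0.20·log₂(0.20) = 0.4644
−0.21·log₂(0.21) = 0.4728
−0.13·log₂(0.13) = 0.3826
Sum ≈ 2.5419 → 2.5419 bits.

2.5419 bits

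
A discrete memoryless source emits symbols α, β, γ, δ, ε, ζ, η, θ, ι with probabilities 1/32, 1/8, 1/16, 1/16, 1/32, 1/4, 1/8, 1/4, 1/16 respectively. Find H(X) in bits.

Each probability is a power of 1/2, so log₂(1/p) is an integer.
H = Σ p·log₂(1/p) = 1/32·5 + 1/8·3 + 1/16·4 + 1/16·4 + 1/32·5 + 1/4·2 + 1/8·3 + 1/4·2 + 1/16·4 = 2.8125 bits.

2.8125 bits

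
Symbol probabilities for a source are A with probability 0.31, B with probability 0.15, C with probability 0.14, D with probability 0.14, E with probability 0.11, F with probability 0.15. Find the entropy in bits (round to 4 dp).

H = −Σ pᵢ log₂ pᵢ.
−0.31·log₂(0.31) = 0.5238
−0.15·log₂(0.15) = 0.4105
−0.14·log₂(0.14) = 0.3971
−0.14·log₂(0.14) = 0.3971
−0.11·log₂(0.11) = 0.3503
−0.15·log₂(0.15) = 0.4105
Sum ≈ 2.4894 → 2.4894 bits.

2.4894 bits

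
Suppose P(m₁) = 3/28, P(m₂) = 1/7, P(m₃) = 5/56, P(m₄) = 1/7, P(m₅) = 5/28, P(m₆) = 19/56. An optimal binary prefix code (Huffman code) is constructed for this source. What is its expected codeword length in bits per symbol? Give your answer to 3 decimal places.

2.482 bits/symbol

Repeatedly combine the two least-probable nodes; the expected code length is the sum of the merged weights.
merge 5/56 + 3/28 → 11/56
merge 1/7 + 1/7 → 2/7
merge 5/28 + 11/56 → 3/8
merge 2/7 + 19/56 → 5/8
merge 3/8 + 5/8 → 1
L = 11/56 + 2/7 + 3/8 + 5/8 + 1 = 139/56 ≈ 2.482 bits/symbol.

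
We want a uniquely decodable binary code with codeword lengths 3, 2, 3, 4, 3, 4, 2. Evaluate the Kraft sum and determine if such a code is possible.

With common denominator 2^4 = 16: Σ 2^(−ℓᵢ) = 2/16 + 4/16 + 2/16 + 1/16 + 2/16 + 1/16 + 4/16 = 16/16 = 1.
Kraft's inequality requires Σ ≤ 1; here Σ = 1 ≤ 1, so such a prefix code exists.

1; yes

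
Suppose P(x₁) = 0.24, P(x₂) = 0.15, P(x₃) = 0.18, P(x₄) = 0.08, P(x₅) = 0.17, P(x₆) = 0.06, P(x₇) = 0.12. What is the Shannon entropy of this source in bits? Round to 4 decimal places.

H = −Σ pᵢ log₂ pᵢ.
−0.24·log₂(0.24) = 0.4941
−0.15·log₂(0.15) = 0.4105
−0.18·log₂(0.18) = 0.4453
−0.08·log₂(0.08) = 0.2915
−0.17·log₂(0.17) = 0.4346
−0.06·log₂(0.06) = 0.2435
−0.12·log₂(0.12) = 0.3671
Sum ≈ 2.6867 → 2.6867 bits.

2.6867 bits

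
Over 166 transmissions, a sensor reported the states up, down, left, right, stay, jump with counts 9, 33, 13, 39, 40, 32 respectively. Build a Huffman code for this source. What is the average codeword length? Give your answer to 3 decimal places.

2.458 bits/symbol

Probabilities are the counts divided by 166.
Repeatedly combine the two least-probable nodes; the expected code length is the sum of the merged weights.
merge 9/166 + 13/166 → 11/83
merge 11/83 + 16/83 → 27/83
merge 33/166 + 39/166 → 36/83
merge 20/83 + 27/83 → 47/83
merge 36/83 + 47/83 → 1
L = 11/83 + 27/83 + 36/83 + 47/83 + 1 = 204/83 ≈ 2.458 bits/symbol.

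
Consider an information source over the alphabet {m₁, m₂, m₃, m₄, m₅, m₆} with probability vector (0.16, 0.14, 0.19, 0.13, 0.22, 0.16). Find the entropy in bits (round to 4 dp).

H = −Σ pᵢ log₂ pᵢ.
−0.16·log₂(0.16) = 0.4230
−0.14·log₂(0.14) = 0.3971
−0.19·log₂(0.19) = 0.4552
−0.13·log₂(0.13) = 0.3826
−0.22·log₂(0.22) = 0.4806
−0.16·log₂(0.16) = 0.4230
Sum ≈ 2.5616 → 2.5616 bits.

2.5616 bits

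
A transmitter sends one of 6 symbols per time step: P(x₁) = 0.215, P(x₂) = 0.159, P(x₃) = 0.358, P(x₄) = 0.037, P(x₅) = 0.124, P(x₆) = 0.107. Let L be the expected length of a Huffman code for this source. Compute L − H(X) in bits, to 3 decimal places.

Entropy H = −Σ p log₂ p ≈ 2.3236 bits.
Huffman merges: 37/1000+107/1000→18/125; 31/250+18/125→67/250; 159/1000+43/200→187/500; 67/250+179/500→313/500; 187/500+313/500→1. L = 603/250 ≈ 2.4120.
L − H = 2.4120 − 2.3236 = 0.088 bits.

0.088 bits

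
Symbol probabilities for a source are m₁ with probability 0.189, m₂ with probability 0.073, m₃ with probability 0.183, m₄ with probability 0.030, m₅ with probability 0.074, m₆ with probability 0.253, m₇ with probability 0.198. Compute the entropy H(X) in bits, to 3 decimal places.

2.572 bits

H = −Σ pᵢ log₂ pᵢ.
−0.189·log₂(0.189) = 0.4543
−0.073·log₂(0.073) = 0.2756
−0.183·log₂(0.183) = 0.4484
−0.030·log₂(0.030) = 0.1518
−0.074·log₂(0.074) = 0.2780
−0.253·log₂(0.253) = 0.5016
−0.198·log₂(0.198) = 0.4626
Sum ≈ 2.5723 → 2.572 bits.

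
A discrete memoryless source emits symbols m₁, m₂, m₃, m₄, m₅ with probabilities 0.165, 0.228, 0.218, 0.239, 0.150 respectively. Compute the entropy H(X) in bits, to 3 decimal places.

H = −Σ pᵢ log₂ pᵢ.
−0.165·log₂(0.165) = 0.4289
−0.228·log₂(0.228) = 0.4863
−0.218·log₂(0.218) = 0.4791
−0.239·log₂(0.239) = 0.4935
−0.150·log₂(0.150) = 0.4105
Sum ≈ 2.2983 → 2.298 bits.

2.298 bits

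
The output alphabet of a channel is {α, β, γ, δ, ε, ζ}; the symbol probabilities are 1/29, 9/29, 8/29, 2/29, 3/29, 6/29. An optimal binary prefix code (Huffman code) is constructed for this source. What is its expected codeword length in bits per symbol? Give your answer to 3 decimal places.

2.310 bits/symbol

Repeatedly combine the two least-probable nodes; the expected code length is the sum of the merged weights.
merge 1/29 + 2/29 → 3/29
merge 3/29 + 3/29 → 6/29
merge 6/29 + 6/29 → 12/29
merge 8/29 + 9/29 → 17/29
merge 12/29 + 17/29 → 1
L = 3/29 + 6/29 + 12/29 + 17/29 + 1 = 67/29 ≈ 2.310 bits/symbol.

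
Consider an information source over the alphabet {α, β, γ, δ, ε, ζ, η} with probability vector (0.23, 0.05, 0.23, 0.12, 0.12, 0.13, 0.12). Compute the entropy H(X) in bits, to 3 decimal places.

H = −Σ pᵢ log₂ pᵢ.
−0.23·log₂(0.23) = 0.4877
−0.05·log₂(0.05) = 0.2161
−0.23·log₂(0.23) = 0.4877
−0.12·log₂(0.12) = 0.3671
−0.12·log₂(0.12) = 0.3671
−0.13·log₂(0.13) = 0.3826
−0.12·log₂(0.12) = 0.3671
Sum ≈ 2.6753 → 2.675 bits.

2.675 bits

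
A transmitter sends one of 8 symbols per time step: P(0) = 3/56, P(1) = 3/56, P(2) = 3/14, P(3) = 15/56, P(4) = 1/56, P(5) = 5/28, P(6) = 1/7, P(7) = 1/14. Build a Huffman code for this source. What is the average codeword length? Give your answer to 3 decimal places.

Repeatedly combine the two least-probable nodes; the expected code length is the sum of the merged weights.
merge 1/56 + 3/56 → 1/14
merge 3/56 + 1/14 → 1/8
merge 1/14 + 1/8 → 11/56
merge 1/7 + 5/28 → 9/28
merge 11/56 + 3/14 → 23/56
merge 15/56 + 9/28 → 33/56
merge 23/56 + 33/56 → 1
L = 1/14 + 1/8 + 11/56 + 9/28 + 23/56 + 33/56 + 1 = 19/7 ≈ 2.714 bits/symbol.

2.714 bits/symbol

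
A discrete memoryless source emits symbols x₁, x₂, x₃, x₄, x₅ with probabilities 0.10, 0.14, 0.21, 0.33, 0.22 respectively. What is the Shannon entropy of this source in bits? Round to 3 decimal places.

H = −Σ pᵢ log₂ pᵢ.
−0.10·log₂(0.10) = 0.3322
−0.14·log₂(0.14) = 0.3971
−0.21·log₂(0.21) = 0.4728
−0.33·log₂(0.33) = 0.5278
−0.22·log₂(0.22) = 0.4806
Sum ≈ 2.2105 → 2.211 bits.

2.211 bits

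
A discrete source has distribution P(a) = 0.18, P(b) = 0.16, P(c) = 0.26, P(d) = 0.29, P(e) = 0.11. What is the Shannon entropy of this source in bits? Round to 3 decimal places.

2.242 bits

H = −Σ pᵢ log₂ pᵢ.
−0.18·log₂(0.18) = 0.4453
−0.16·log₂(0.16) = 0.4230
−0.26·log₂(0.26) = 0.5053
−0.29·log₂(0.29) = 0.5179
−0.11·log₂(0.11) = 0.3503
Sum ≈ 2.2418 → 2.242 bits.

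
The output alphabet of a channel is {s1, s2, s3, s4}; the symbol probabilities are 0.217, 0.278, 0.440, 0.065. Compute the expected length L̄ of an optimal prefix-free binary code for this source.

Repeatedly combine the two least-probable nodes; the expected code length is the sum of the merged weights.
merge 13/200 + 217/1000 → 141/500
merge 139/500 + 141/500 → 14/25
merge 11/25 + 14/25 → 1
L = 141/500 + 14/25 + 1 = 921/500 = 1.842 bits/symbol.

1.842 bits/symbol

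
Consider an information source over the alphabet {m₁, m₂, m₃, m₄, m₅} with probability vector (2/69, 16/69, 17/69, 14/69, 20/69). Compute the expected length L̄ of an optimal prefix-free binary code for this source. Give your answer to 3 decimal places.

Repeatedly combine the two least-probable nodes; the expected code length is the sum of the merged weights.
merge 2/69 + 14/69 → 16/69
merge 16/69 + 16/69 → 32/69
merge 17/69 + 20/69 → 37/69
merge 32/69 + 37/69 → 1
L = 16/69 + 32/69 + 37/69 + 1 = 154/69 ≈ 2.232 bits/symbol.

2.232 bits/symbol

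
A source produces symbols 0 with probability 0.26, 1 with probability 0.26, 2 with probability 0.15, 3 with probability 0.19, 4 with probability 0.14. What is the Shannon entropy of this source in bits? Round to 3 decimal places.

H = −Σ pᵢ log₂ pᵢ.
−0.26·log₂(0.26) = 0.5053
−0.26·log₂(0.26) = 0.5053
−0.15·log₂(0.15) = 0.4105
−0.19·log₂(0.19) = 0.4552
−0.14·log₂(0.14) = 0.3971
Sum ≈ 2.2735 → 2.273 bits.

2.273 bits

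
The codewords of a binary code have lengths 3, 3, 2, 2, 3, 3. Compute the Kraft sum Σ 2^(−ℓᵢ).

With common denominator 2^3 = 8: Σ 2^(−ℓᵢ) = 1/8 + 1/8 + 2/8 + 2/8 + 1/8 + 1/8 = 8/8 = 1.

1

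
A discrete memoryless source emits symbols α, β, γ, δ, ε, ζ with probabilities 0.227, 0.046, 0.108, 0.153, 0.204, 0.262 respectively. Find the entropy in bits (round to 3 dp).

H = −Σ pᵢ log₂ pᵢ.
−0.227·log₂(0.227) = 0.4856
−0.046·log₂(0.046) = 0.2043
−0.108·log₂(0.108) = 0.3468
−0.153·log₂(0.153) = 0.4144
−0.204·log₂(0.204) = 0.4678
−0.262·log₂(0.262) = 0.5063
Sum ≈ 2.4252 → 2.425 bits.

2.425 bits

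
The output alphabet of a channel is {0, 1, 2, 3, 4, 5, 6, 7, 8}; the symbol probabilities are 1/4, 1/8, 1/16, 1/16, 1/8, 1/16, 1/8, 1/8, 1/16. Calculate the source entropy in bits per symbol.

Each probability is a power of 1/2, so log₂(1/p) is an integer.
H = Σ p·log₂(1/p) = 1/4·2 + 1/8·3 + 1/16·4 + 1/16·4 + 1/8·3 + 1/16·4 + 1/8·3 + 1/8·3 + 1/16·4 = 3 bits.

3 bits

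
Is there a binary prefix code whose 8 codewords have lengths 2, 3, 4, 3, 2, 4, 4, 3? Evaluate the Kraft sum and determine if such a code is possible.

With common denominator 2^4 = 16: Σ 2^(−ℓᵢ) = 4/16 + 2/16 + 1/16 + 2/16 + 4/16 + 1/16 + 1/16 + 2/16 = 17/16 = 1.0625.
Kraft's inequality requires Σ ≤ 1; here Σ = 1.0625 > 1, so no such prefix code exists.

1.0625; no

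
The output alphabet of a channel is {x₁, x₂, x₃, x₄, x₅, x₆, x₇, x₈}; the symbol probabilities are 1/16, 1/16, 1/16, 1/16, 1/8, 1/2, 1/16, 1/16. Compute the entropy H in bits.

Each probability is a power of 1/2, so log₂(1/p) is an integer.
H = Σ p·log₂(1/p) = 1/16·4 + 1/16·4 + 1/16·4 + 1/16·4 + 1/8·3 + 1/2·1 + 1/16·4 + 1/16·4 = 2.375 bits.

2.375 bits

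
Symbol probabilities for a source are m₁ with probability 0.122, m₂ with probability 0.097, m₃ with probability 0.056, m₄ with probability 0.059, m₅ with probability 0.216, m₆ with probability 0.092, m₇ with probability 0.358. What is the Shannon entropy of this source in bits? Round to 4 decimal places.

2.4953 bits

H = −Σ pᵢ log₂ pᵢ.
−0.122·log₂(0.122) = 0.3703
−0.097·log₂(0.097) = 0.3265
−0.056·log₂(0.056) = 0.2329
−0.059·log₂(0.059) = 0.2409
−0.216·log₂(0.216) = 0.4776
−0.092·log₂(0.092) = 0.3167
−0.358·log₂(0.358) = 0.5305
Sum ≈ 2.4953 → 2.4953 bits.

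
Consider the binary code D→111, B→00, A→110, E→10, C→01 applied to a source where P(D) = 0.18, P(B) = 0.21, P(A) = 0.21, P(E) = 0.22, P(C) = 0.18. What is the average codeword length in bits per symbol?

2.39 bits/symbol

L̄ = Σ pᵢ·ℓᵢ = 0.18·3 + 0.21·2 + 0.21·3 + 0.22·2 + 0.18·2 = 2.39 bits/symbol.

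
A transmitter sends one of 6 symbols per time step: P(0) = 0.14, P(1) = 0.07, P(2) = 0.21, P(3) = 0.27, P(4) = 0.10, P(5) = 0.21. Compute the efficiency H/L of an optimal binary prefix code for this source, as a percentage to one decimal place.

98.9%

Entropy H = −Σ p log₂ p ≈ 2.4535 bits.
Huffman merges: 7/100+1/10→17/100; 7/50+17/100→31/100; 21/100+21/100→21/50; 27/100+31/100→29/50; 21/50+29/50→1. L = 62/25 ≈ 2.4800.
Efficiency = H/L = 2.4535/2.4800 = 98.9%.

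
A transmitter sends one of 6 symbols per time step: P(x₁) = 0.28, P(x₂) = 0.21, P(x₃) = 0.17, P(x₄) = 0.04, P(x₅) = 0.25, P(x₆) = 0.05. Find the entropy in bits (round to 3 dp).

H = −Σ pᵢ log₂ pᵢ.
−0.28·log₂(0.28) = 0.5142
−0.21·log₂(0.21) = 0.4728
−0.17·log₂(0.17) = 0.4346
−0.04·log₂(0.04) = 0.1858
−0.25·log₂(0.25) = 0.5000
−0.05·log₂(0.05) = 0.2161
Sum ≈ 2.3235 → 2.323 bits.

2.323 bits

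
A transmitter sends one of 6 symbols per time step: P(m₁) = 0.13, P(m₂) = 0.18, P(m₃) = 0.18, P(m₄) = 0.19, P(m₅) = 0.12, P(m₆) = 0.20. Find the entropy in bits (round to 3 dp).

2.560 bits

H = −Σ pᵢ log₂ pᵢ.
−0.13·log₂(0.13) = 0.3826
−0.18·log₂(0.18) = 0.4453
−0.18·log₂(0.18) = 0.4453
−0.19·log₂(0.19) = 0.4552
−0.12·log₂(0.12) = 0.3671
−0.20·log₂(0.20) = 0.4644
Sum ≈ 2.5599 → 2.560 bits.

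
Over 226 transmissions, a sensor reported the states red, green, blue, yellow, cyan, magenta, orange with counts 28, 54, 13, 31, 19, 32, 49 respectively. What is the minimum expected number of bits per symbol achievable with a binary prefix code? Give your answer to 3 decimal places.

Probabilities are the counts divided by 226.
Repeatedly combine the two least-probable nodes; the expected code length is the sum of the merged weights.
merge 13/226 + 19/226 → 16/113
merge 14/113 + 31/226 → 59/226
merge 16/113 + 16/113 → 32/113
merge 49/226 + 27/113 → 103/226
merge 59/226 + 32/113 → 123/226
merge 103/226 + 123/226 → 1
L = 16/113 + 59/226 + 32/113 + 103/226 + 123/226 + 1 = 607/226 ≈ 2.686 bits/symbol.

2.686 bits/symbol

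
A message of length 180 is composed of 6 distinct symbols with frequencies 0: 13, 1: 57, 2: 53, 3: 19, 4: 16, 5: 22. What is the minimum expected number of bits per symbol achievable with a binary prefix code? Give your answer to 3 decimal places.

Probabilities are the counts divided by 180.
Repeatedly combine the two least-probable nodes; the expected code length is the sum of the merged weights.
merge 13/180 + 4/45 → 29/180
merge 19/180 + 11/90 → 41/180
merge 29/180 + 41/180 → 7/18
merge 53/180 + 19/60 → 11/18
merge 7/18 + 11/18 → 1
L = 29/180 + 41/180 + 7/18 + 11/18 + 1 = 43/18 ≈ 2.389 bits/symbol.

2.389 bits/symbol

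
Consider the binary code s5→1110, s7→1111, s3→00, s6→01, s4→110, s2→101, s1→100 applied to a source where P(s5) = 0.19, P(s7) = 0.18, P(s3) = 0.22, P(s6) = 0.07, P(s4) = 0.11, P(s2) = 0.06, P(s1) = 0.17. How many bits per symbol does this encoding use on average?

3.08 bits/symbol

L̄ = Σ pᵢ·ℓᵢ = 0.19·4 + 0.18·4 + 0.22·2 + 0.07·2 + 0.11·3 + 0.06·3 + 0.17·3 = 3.08 bits/symbol.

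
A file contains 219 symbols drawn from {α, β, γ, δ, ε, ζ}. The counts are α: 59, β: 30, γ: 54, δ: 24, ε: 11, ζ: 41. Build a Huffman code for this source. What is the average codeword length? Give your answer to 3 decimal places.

Probabilities are the counts divided by 219.
Repeatedly combine the two least-probable nodes; the expected code length is the sum of the merged weights.
merge 11/219 + 8/73 → 35/219
merge 10/73 + 35/219 → 65/219
merge 41/219 + 18/73 → 95/219
merge 59/219 + 65/219 → 124/219
merge 95/219 + 124/219 → 1
L = 35/219 + 65/219 + 95/219 + 124/219 + 1 = 538/219 ≈ 2.457 bits/symbol.

2.457 bits/symbol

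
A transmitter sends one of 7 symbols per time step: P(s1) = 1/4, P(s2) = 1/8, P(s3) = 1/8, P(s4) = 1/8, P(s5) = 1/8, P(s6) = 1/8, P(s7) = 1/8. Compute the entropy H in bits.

Each probability is a power of 1/2, so log₂(1/p) is an integer.
H = Σ p·log₂(1/p) = 1/4·2 + 1/8·3 + 1/8·3 + 1/8·3 + 1/8·3 + 1/8·3 + 1/8·3 = 2.75 bits.

2.75 bits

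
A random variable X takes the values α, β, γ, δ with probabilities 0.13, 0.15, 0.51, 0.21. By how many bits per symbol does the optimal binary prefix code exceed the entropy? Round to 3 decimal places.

0.009 bits

Entropy H = −Σ p log₂ p ≈ 1.7614 bits.
Huffman merges: 13/100+3/20→7/25; 21/100+7/25→49/100; 49/100+51/100→1. L = 177/100 ≈ 1.7700.
L − H = 1.7700 − 1.7614 = 0.009 bits.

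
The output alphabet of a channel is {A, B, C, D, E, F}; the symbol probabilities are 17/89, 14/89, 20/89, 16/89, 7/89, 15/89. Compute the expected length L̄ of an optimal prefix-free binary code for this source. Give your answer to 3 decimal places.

Repeatedly combine the two least-probable nodes; the expected code length is the sum of the merged weights.
merge 7/89 + 14/89 → 21/89
merge 15/89 + 16/89 → 31/89
merge 17/89 + 20/89 → 37/89
merge 21/89 + 31/89 → 52/89
merge 37/89 + 52/89 → 1
L = 21/89 + 31/89 + 37/89 + 52/89 + 1 = 230/89 ≈ 2.584 bits/symbol.

2.584 bits/symbol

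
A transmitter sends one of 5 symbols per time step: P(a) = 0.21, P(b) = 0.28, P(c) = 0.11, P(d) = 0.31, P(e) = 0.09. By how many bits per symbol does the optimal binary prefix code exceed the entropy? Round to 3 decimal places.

Entropy H = −Σ p log₂ p ≈ 2.1738 bits.
Huffman merges: 9/100+11/100→1/5; 1/5+21/100→41/100; 7/25+31/100→59/100; 41/100+59/100→1. L = 11/5 ≈ 2.2000.
L − H = 2.2000 − 2.1738 = 0.026 bits.

0.026 bits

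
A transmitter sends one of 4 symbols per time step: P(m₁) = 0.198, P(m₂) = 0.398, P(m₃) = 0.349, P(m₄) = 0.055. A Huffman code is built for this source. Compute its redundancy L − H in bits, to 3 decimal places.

Entropy H = −Σ p log₂ p ≈ 1.7518 bits.
Huffman merges: 11/200+99/500→253/1000; 253/1000+349/1000→301/500; 199/500+301/500→1. L = 371/200 ≈ 1.8550.
L − H = 1.8550 − 1.7518 = 0.103 bits.

0.103 bits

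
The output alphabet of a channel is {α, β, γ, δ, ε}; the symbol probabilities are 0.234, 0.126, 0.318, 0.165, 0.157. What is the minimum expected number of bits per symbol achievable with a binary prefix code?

2.283 bits/symbol

Repeatedly combine the two least-probable nodes; the expected code length is the sum of the merged weights.
merge 63/500 + 157/1000 → 283/1000
merge 33/200 + 117/500 → 399/1000
merge 283/1000 + 159/500 → 601/1000
merge 399/1000 + 601/1000 → 1
L = 283/1000 + 399/1000 + 601/1000 + 1 = 2283/1000 = 2.283 bits/symbol.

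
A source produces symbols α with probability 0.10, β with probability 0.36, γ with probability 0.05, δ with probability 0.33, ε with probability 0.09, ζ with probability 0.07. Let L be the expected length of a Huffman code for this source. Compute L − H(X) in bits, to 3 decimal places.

Entropy H = −Σ p log₂ p ≈ 2.1879 bits.
Huffman merges: 1/20+7/100→3/25; 9/100+1/10→19/100; 3/25+19/100→31/100; 31/100+33/100→16/25; 9/25+16/25→1. L = 113/50 ≈ 2.2600.
L − H = 2.2600 − 2.1879 = 0.072 bits.

0.072 bits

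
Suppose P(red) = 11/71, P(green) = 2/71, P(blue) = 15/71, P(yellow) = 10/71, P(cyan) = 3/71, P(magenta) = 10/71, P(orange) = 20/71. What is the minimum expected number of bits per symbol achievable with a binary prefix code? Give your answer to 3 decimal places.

2.577 bits/symbol

Repeatedly combine the two least-probable nodes; the expected code length is the sum of the merged weights.
merge 2/71 + 3/71 → 5/71
merge 5/71 + 10/71 → 15/71
merge 10/71 + 11/71 → 21/71
merge 15/71 + 15/71 → 30/71
merge 20/71 + 21/71 → 41/71
merge 30/71 + 41/71 → 1
L = 5/71 + 15/71 + 21/71 + 30/71 + 41/71 + 1 = 183/71 ≈ 2.577 bits/symbol.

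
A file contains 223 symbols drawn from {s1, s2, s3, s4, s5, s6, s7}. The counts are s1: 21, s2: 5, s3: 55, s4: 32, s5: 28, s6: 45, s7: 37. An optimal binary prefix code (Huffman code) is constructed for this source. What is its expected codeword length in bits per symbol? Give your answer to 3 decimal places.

2.668 bits/symbol

Probabilities are the counts divided by 223.
Repeatedly combine the two least-probable nodes; the expected code length is the sum of the merged weights.
merge 5/223 + 21/223 → 26/223
merge 26/223 + 28/223 → 54/223
merge 32/223 + 37/223 → 69/223
merge 45/223 + 54/223 → 99/223
merge 55/223 + 69/223 → 124/223
merge 99/223 + 124/223 → 1
L = 26/223 + 54/223 + 69/223 + 99/223 + 124/223 + 1 = 595/223 ≈ 2.668 bits/symbol.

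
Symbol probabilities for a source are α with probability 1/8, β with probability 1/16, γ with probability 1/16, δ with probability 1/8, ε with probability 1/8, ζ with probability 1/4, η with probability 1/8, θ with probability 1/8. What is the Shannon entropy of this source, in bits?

Each probability is a power of 1/2, so log₂(1/p) is an integer.
H = Σ p·log₂(1/p) = 1/8·3 + 1/16·4 + 1/16·4 + 1/8·3 + 1/8·3 + 1/4·2 + 1/8·3 + 1/8·3 = 2.875 bits.

2.875 bits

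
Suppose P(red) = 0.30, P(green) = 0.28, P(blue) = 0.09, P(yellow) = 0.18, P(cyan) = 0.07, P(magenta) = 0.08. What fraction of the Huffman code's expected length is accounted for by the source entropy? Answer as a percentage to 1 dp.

Entropy H = −Σ p log₂ p ≈ 2.3533 bits.
Huffman merges: 7/100+2/25→3/20; 9/100+3/20→6/25; 9/50+6/25→21/50; 7/25+3/10→29/50; 21/50+29/50→1. L = 239/100 ≈ 2.3900.
Efficiency = H/L = 2.3533/2.3900 = 98.5%.

98.5%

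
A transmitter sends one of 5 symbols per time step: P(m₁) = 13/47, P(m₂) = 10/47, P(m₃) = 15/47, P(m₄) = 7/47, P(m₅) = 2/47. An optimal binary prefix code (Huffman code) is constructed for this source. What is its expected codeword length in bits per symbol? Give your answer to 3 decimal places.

Repeatedly combine the two least-probable nodes; the expected code length is the sum of the merged weights.
merge 2/47 + 7/47 → 9/47
merge 9/47 + 10/47 → 19/47
merge 13/47 + 15/47 → 28/47
merge 19/47 + 28/47 → 1
L = 9/47 + 19/47 + 28/47 + 1 = 103/47 ≈ 2.191 bits/symbol.

2.191 bits/symbol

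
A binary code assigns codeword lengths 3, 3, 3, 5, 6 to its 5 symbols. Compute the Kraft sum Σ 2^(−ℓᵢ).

0.421875

With common denominator 2^6 = 64: Σ 2^(−ℓᵢ) = 8/64 + 8/64 + 8/64 + 2/64 + 1/64 = 27/64 = 0.421875.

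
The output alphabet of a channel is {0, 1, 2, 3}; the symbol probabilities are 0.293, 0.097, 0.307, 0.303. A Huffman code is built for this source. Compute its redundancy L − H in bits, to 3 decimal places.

Entropy H = −Σ p log₂ p ≈ 1.8904 bits.
Huffman merges: 97/1000+293/1000→39/100; 303/1000+307/1000→61/100; 39/100+61/100→1. L = 2 ≈ 2.0000.
L − H = 2.0000 − 1.8904 = 0.110 bits.

0.110 bits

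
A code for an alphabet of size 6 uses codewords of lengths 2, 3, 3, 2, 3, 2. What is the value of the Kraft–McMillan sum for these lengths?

With common denominator 2^3 = 8: Σ 2^(−ℓᵢ) = 2/8 + 1/8 + 1/8 + 2/8 + 1/8 + 2/8 = 9/8 = 1.125.

1.125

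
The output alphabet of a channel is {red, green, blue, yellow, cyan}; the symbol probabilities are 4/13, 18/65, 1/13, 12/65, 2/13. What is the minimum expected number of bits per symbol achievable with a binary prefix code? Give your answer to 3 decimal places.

2.231 bits/symbol

Repeatedly combine the two least-probable nodes; the expected code length is the sum of the merged weights.
merge 1/13 + 2/13 → 3/13
merge 12/65 + 3/13 → 27/65
merge 18/65 + 4/13 → 38/65
merge 27/65 + 38/65 → 1
L = 3/13 + 27/65 + 38/65 + 1 = 29/13 ≈ 2.231 bits/symbol.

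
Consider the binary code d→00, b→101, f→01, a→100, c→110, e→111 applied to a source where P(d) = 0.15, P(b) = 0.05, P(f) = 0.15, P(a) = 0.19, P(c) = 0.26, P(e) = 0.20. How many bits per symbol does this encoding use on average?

L̄ = Σ pᵢ·ℓᵢ = 0.15·2 + 0.05·3 + 0.15·2 + 0.19·3 + 0.26·3 + 0.20·3 = 2.7 bits/symbol.

2.7 bits/symbol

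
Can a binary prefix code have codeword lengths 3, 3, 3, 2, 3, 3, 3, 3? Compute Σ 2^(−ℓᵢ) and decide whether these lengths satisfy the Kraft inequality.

1.125; no

With common denominator 2^3 = 8: Σ 2^(−ℓᵢ) = 1/8 + 1/8 + 1/8 + 2/8 + 1/8 + 1/8 + 1/8 + 1/8 = 9/8 = 1.125.
Kraft's inequality requires Σ ≤ 1; here Σ = 1.125 > 1, so no such prefix code exists.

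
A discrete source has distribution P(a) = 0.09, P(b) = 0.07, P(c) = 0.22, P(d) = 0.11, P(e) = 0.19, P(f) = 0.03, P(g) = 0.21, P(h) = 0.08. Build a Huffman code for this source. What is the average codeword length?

2.84 bits/symbol

Repeatedly combine the two least-probable nodes; the expected code length is the sum of the merged weights.
merge 3/100 + 7/100 → 1/10
merge 2/25 + 9/100 → 17/100
merge 1/10 + 11/100 → 21/100
merge 17/100 + 19/100 → 9/25
merge 21/100 + 21/100 → 21/50
merge 11/50 + 9/25 → 29/50
merge 21/50 + 29/50 → 1
L = 1/10 + 17/100 + 21/100 + 9/25 + 21/50 + 29/50 + 1 = 71/25 = 2.84 bits/symbol.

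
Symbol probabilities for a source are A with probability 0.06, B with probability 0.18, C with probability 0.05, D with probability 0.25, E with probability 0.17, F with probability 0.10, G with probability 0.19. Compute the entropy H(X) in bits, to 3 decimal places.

H = −Σ pᵢ log₂ pᵢ.
−0.06·log₂(0.06) = 0.2435
−0.18·log₂(0.18) = 0.4453
−0.05·log₂(0.05) = 0.2161
−0.25·log₂(0.25) = 0.5000
−0.17·log₂(0.17) = 0.4346
−0.10·log₂(0.10) = 0.3322
−0.19·log₂(0.19) = 0.4552
Sum ≈ 2.6269 → 2.627 bits.

2.627 bits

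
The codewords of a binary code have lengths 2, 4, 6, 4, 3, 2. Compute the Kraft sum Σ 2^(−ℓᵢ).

With common denominator 2^6 = 64: Σ 2^(−ℓᵢ) = 16/64 + 4/64 + 1/64 + 4/64 + 8/64 + 16/64 = 49/64 = 0.765625.

0.765625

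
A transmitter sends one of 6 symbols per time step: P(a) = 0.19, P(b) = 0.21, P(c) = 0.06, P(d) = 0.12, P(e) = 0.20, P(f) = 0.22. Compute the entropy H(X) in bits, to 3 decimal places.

H = −Σ pᵢ log₂ pᵢ.
−0.19·log₂(0.19) = 0.4552
−0.21·log₂(0.21) = 0.4728
−0.06·log₂(0.06) = 0.2435
−0.12·log₂(0.12) = 0.3671
−0.20·log₂(0.20) = 0.4644
−0.22·log₂(0.22) = 0.4806
Sum ≈ 2.4836 → 2.484 bits.

2.484 bits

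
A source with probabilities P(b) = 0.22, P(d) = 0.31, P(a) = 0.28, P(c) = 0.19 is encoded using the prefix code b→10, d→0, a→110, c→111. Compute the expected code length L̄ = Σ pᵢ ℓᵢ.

2.16 bits/symbol

L̄ = Σ pᵢ·ℓᵢ = 0.22·2 + 0.31·1 + 0.28·3 + 0.19·3 = 2.16 bits/symbol.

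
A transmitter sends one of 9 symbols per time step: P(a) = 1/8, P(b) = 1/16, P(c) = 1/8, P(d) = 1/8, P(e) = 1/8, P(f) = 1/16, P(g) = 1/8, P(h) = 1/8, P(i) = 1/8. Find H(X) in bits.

Each probability is a power of 1/2, so log₂(1/p) is an integer.
H = Σ p·log₂(1/p) = 1/8·3 + 1/16·4 + 1/8·3 + 1/8·3 + 1/8·3 + 1/16·4 + 1/8·3 + 1/8·3 + 1/8·3 = 3.125 bits.

3.125 bits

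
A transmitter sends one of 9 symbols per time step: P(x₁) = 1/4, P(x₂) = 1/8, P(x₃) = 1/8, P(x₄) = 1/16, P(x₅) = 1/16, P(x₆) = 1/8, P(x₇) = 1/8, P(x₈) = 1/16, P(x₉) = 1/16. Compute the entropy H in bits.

Each probability is a power of 1/2, so log₂(1/p) is an integer.
H = Σ p·log₂(1/p) = 1/4·2 + 1/8·3 + 1/8·3 + 1/16·4 + 1/16·4 + 1/8·3 + 1/8·3 + 1/16·4 + 1/16·4 = 3 bits.

3 bits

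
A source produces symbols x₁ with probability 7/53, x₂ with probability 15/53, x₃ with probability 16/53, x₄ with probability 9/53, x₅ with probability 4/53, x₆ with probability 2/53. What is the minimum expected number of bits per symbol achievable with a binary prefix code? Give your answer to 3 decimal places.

Repeatedly combine the two least-probable nodes; the expected code length is the sum of the merged weights.
merge 2/53 + 4/53 → 6/53
merge 6/53 + 7/53 → 13/53
merge 9/53 + 13/53 → 22/53
merge 15/53 + 16/53 → 31/53
merge 22/53 + 31/53 → 1
L = 6/53 + 13/53 + 22/53 + 31/53 + 1 = 125/53 ≈ 2.358 bits/symbol.

2.358 bits/symbol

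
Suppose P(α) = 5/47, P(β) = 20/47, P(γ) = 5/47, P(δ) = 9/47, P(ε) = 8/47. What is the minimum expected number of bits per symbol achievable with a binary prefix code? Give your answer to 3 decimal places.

Repeatedly combine the two least-probable nodes; the expected code length is the sum of the merged weights.
merge 5/47 + 5/47 → 10/47
merge 8/47 + 9/47 → 17/47
merge 10/47 + 17/47 → 27/47
merge 20/47 + 27/47 → 1
L = 10/47 + 17/47 + 27/47 + 1 = 101/47 ≈ 2.149 bits/symbol.

2.149 bits/symbol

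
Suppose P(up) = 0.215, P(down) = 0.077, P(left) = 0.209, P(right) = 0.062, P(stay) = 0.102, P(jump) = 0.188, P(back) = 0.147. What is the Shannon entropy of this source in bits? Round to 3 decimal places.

2.678 bits

H = −Σ pᵢ log₂ pᵢ.
−0.215·log₂(0.215) = 0.4768
−0.077·log₂(0.077) = 0.2848
−0.209·log₂(0.209) = 0.4720
−0.062·log₂(0.062) = 0.2487
−0.102·log₂(0.102) = 0.3359
−0.188·log₂(0.188) = 0.4533
−0.147·log₂(0.147) = 0.4066
Sum ≈ 2.6782 → 2.678 bits.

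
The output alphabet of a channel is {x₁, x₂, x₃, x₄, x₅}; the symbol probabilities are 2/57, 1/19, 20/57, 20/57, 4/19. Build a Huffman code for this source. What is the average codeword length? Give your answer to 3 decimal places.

Repeatedly combine the two least-probable nodes; the expected code length is the sum of the merged weights.
merge 2/57 + 1/19 → 5/57
merge 5/57 + 4/19 → 17/57
merge 17/57 + 20/57 → 37/57
merge 20/57 + 37/57 → 1
L = 5/57 + 17/57 + 37/57 + 1 = 116/57 ≈ 2.035 bits/symbol.

2.035 bits/symbol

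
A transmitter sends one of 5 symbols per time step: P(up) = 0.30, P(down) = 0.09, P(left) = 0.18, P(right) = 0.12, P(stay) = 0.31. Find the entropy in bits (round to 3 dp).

H = −Σ pᵢ log₂ pᵢ.
−0.30·log₂(0.30) = 0.5211
−0.09·log₂(0.09) = 0.3127
−0.18·log₂(0.18) = 0.4453
−0.12·log₂(0.12) = 0.3671
−0.31·log₂(0.31) = 0.5238
Sum ≈ 2.1699 → 2.170 bits.

2.170 bits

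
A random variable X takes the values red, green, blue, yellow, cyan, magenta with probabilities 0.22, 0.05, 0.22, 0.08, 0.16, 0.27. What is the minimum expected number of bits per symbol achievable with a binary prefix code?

2.42 bits/symbol

Repeatedly combine the two least-probable nodes; the expected code length is the sum of the merged weights.
merge 1/20 + 2/25 → 13/100
merge 13/100 + 4/25 → 29/100
merge 11/50 + 11/50 → 11/25
merge 27/100 + 29/100 → 14/25
merge 11/25 + 14/25 → 1
L = 13/100 + 29/100 + 11/25 + 14/25 + 1 = 121/50 = 2.42 bits/symbol.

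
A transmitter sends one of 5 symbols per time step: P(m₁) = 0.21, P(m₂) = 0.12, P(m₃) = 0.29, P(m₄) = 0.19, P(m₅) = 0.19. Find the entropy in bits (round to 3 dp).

2.268 bits

H = −Σ pᵢ log₂ pᵢ.
−0.21·log₂(0.21) = 0.4728
−0.12·log₂(0.12) = 0.3671
−0.29·log₂(0.29) = 0.5179
−0.19·log₂(0.19) = 0.4552
−0.19·log₂(0.19) = 0.4552
Sum ≈ 2.2682 → 2.268 bits.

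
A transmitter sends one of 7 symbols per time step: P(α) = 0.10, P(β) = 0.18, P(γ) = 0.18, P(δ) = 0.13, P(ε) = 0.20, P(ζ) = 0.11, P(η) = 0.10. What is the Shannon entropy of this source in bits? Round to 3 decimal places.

H = −Σ pᵢ log₂ pᵢ.
−0.10·log₂(0.10) = 0.3322
−0.18·log₂(0.18) = 0.4453
−0.18·log₂(0.18) = 0.4453
−0.13·log₂(0.13) = 0.3826
−0.20·log₂(0.20) = 0.4644
−0.11·log₂(0.11) = 0.3503
−0.10·log₂(0.10) = 0.3322
Sum ≈ 2.7523 → 2.752 bits.

2.752 bits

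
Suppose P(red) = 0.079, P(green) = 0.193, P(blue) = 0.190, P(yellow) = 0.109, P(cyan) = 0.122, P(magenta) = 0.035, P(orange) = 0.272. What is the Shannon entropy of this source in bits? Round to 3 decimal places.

2.602 bits

H = −Σ pᵢ log₂ pᵢ.
−0.079·log₂(0.079) = 0.2893
−0.193·log₂(0.193) = 0.4581
−0.190·log₂(0.190) = 0.4552
−0.109·log₂(0.109) = 0.3485
−0.122·log₂(0.122) = 0.3703
−0.035·log₂(0.035) = 0.1693
−0.272·log₂(0.272) = 0.5109
Sum ≈ 2.6016 → 2.602 bits.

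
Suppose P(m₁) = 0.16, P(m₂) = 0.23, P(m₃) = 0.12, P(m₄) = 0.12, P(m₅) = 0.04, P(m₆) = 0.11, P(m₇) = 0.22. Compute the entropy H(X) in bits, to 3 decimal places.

2.661 bits

H = −Σ pᵢ log₂ pᵢ.
−0.16·log₂(0.16) = 0.4230
−0.23·log₂(0.23) = 0.4877
−0.12·log₂(0.12) = 0.3671
−0.12·log₂(0.12) = 0.3671
−0.04·log₂(0.04) = 0.1858
−0.11·log₂(0.11) = 0.3503
−0.22·log₂(0.22) = 0.4806
Sum ≈ 2.6614 → 2.661 bits.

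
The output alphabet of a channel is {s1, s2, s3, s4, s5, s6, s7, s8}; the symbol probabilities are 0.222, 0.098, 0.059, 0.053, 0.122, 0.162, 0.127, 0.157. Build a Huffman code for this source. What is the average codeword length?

2.89 bits/symbol

Repeatedly combine the two least-probable nodes; the expected code length is the sum of the merged weights.
merge 53/1000 + 59/1000 → 14/125
merge 49/500 + 14/125 → 21/100
merge 61/500 + 127/1000 → 249/1000
merge 157/1000 + 81/500 → 319/1000
merge 21/100 + 111/500 → 54/125
merge 249/1000 + 319/1000 → 71/125
merge 54/125 + 71/125 → 1
L = 14/125 + 21/100 + 249/1000 + 319/1000 + 54/125 + 71/125 + 1 = 289/100 = 2.89 bits/symbol.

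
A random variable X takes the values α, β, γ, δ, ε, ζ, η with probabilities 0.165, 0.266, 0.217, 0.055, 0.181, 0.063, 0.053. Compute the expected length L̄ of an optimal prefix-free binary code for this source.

Repeatedly combine the two least-probable nodes; the expected code length is the sum of the merged weights.
merge 53/1000 + 11/200 → 27/250
merge 63/1000 + 27/250 → 171/1000
merge 33/200 + 171/1000 → 42/125
merge 181/1000 + 217/1000 → 199/500
merge 133/500 + 42/125 → 301/500
merge 199/500 + 301/500 → 1
L = 27/250 + 171/1000 + 42/125 + 199/500 + 301/500 + 1 = 523/200 = 2.615 bits/symbol.

2.615 bits/symbol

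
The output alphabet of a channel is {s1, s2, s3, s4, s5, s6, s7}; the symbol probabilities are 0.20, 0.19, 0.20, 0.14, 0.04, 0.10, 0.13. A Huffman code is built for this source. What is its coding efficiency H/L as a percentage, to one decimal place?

97.9%

Entropy H = −Σ p log₂ p ≈ 2.6817 bits.
Huffman merges: 1/25+1/10→7/50; 13/100+7/50→27/100; 7/50+19/100→33/100; 1/5+1/5→2/5; 27/100+33/100→3/5; 2/5+3/5→1. L = 137/50 ≈ 2.7400.
Efficiency = H/L = 2.6817/2.7400 = 97.9%.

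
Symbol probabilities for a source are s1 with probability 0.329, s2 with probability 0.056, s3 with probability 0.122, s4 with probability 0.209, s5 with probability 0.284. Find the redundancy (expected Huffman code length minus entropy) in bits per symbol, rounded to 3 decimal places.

0.059 bits

Entropy H = −Σ p log₂ p ≈ 2.1186 bits.
Huffman merges: 7/125+61/500→89/500; 89/500+209/1000→387/1000; 71/250+329/1000→613/1000; 387/1000+613/1000→1. L = 1089/500 ≈ 2.1780.
L − H = 2.1780 − 2.1186 = 0.059 bits.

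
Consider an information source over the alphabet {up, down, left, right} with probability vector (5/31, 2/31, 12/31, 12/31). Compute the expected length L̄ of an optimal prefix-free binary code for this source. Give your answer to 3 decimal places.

1.839 bits/symbol

Repeatedly combine the two least-probable nodes; the expected code length is the sum of the merged weights.
merge 2/31 + 5/31 → 7/31
merge 7/31 + 12/31 → 19/31
merge 12/31 + 19/31 → 1
L = 7/31 + 19/31 + 1 = 57/31 ≈ 1.839 bits/symbol.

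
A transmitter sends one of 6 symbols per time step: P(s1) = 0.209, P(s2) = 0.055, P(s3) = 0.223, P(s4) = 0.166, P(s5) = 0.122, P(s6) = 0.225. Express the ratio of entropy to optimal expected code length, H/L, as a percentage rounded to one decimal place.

Entropy H = −Σ p log₂ p ≈ 2.4695 bits.
Huffman merges: 11/200+61/500→177/1000; 83/500+177/1000→343/1000; 209/1000+223/1000→54/125; 9/40+343/1000→71/125; 54/125+71/125→1. L = 63/25 ≈ 2.5200.
Efficiency = H/L = 2.4695/2.5200 = 98.0%.

98.0%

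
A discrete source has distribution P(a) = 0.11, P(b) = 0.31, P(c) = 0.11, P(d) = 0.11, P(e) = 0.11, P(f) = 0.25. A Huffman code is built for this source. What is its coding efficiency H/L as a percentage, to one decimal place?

Entropy H = −Σ p log₂ p ≈ 2.4249 bits.
Huffman merges: 11/100+11/100→11/50; 11/100+11/100→11/50; 11/50+11/50→11/25; 1/4+31/100→14/25; 11/25+14/25→1. L = 61/25 ≈ 2.4400.
Efficiency = H/L = 2.4249/2.4400 = 99.4%.

99.4%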